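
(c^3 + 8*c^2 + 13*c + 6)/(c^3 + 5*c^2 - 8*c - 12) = (c + 1)/(c - 2)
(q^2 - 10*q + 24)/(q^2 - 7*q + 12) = (q - 6)/(q - 3)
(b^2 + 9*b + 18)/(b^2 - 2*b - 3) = (b^2 + 9*b + 18)/(b^2 - 2*b - 3)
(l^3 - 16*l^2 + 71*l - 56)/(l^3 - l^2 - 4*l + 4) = (l^2 - 15*l + 56)/(l^2 - 4)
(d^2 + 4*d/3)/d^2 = (d + 4/3)/d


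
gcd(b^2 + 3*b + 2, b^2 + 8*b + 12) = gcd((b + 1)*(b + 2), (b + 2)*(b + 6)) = b + 2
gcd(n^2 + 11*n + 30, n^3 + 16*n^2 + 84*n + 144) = n + 6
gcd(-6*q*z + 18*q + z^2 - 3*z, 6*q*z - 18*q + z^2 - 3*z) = z - 3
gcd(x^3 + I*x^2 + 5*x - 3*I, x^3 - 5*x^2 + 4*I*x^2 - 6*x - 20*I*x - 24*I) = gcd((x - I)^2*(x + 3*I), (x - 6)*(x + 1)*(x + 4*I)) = 1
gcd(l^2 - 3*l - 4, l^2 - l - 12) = l - 4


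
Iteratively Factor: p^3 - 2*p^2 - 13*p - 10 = (p + 2)*(p^2 - 4*p - 5) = (p - 5)*(p + 2)*(p + 1)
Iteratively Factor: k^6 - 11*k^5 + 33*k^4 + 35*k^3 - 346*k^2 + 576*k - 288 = (k - 3)*(k^5 - 8*k^4 + 9*k^3 + 62*k^2 - 160*k + 96) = (k - 3)*(k - 1)*(k^4 - 7*k^3 + 2*k^2 + 64*k - 96) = (k - 3)*(k - 2)*(k - 1)*(k^3 - 5*k^2 - 8*k + 48) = (k - 4)*(k - 3)*(k - 2)*(k - 1)*(k^2 - k - 12) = (k - 4)*(k - 3)*(k - 2)*(k - 1)*(k + 3)*(k - 4)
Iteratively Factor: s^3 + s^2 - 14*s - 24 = (s + 3)*(s^2 - 2*s - 8) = (s - 4)*(s + 3)*(s + 2)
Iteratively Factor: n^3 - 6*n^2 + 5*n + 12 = (n + 1)*(n^2 - 7*n + 12) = (n - 3)*(n + 1)*(n - 4)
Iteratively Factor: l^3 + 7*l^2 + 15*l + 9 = (l + 3)*(l^2 + 4*l + 3) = (l + 3)^2*(l + 1)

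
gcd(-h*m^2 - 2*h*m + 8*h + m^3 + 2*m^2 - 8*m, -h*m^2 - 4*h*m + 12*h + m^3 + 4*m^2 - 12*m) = h*m - 2*h - m^2 + 2*m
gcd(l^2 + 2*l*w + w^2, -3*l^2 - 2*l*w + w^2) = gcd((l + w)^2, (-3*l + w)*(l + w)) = l + w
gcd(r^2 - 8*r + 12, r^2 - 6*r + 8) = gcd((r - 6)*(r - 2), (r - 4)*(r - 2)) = r - 2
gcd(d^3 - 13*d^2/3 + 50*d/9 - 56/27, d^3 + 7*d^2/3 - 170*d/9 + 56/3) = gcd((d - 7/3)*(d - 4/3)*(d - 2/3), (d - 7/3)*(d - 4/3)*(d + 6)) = d^2 - 11*d/3 + 28/9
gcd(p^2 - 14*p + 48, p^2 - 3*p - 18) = p - 6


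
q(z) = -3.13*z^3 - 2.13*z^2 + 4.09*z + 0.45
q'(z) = -9.39*z^2 - 4.26*z + 4.09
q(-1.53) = 0.42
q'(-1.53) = -11.37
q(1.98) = -24.10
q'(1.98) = -41.16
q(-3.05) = 56.97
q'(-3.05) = -70.27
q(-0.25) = -0.66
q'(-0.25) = 4.57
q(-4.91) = 299.52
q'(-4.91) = -201.37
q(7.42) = -1365.14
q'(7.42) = -544.50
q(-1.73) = 3.21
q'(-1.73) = -16.64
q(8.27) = -1881.76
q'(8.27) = -673.35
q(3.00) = -90.96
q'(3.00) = -93.20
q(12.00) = -5665.83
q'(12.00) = -1399.19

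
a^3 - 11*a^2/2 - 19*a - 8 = (a - 8)*(a + 1/2)*(a + 2)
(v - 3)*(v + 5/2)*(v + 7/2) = v^3 + 3*v^2 - 37*v/4 - 105/4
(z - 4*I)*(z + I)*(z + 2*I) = z^3 - I*z^2 + 10*z + 8*I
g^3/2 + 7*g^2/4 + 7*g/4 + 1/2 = (g/2 + 1)*(g + 1/2)*(g + 1)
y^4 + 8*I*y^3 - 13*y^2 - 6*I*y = y*(y + I)^2*(y + 6*I)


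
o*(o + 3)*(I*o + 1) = I*o^3 + o^2 + 3*I*o^2 + 3*o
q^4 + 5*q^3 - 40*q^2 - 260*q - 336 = (q - 7)*(q + 2)*(q + 4)*(q + 6)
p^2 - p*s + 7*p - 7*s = (p + 7)*(p - s)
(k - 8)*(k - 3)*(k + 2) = k^3 - 9*k^2 + 2*k + 48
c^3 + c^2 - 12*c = c*(c - 3)*(c + 4)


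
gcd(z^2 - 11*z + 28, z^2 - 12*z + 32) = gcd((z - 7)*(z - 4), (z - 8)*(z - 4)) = z - 4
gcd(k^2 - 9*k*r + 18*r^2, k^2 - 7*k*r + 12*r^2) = -k + 3*r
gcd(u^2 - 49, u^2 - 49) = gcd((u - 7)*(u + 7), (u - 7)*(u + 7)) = u^2 - 49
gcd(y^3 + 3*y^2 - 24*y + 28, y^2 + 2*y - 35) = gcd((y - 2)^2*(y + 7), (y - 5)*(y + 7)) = y + 7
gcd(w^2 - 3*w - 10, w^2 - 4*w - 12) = w + 2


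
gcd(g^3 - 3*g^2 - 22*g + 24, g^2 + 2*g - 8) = g + 4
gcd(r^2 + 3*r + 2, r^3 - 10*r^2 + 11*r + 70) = r + 2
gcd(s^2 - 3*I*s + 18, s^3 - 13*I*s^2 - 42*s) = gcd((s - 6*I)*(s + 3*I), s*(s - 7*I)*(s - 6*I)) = s - 6*I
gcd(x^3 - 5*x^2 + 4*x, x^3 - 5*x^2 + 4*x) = x^3 - 5*x^2 + 4*x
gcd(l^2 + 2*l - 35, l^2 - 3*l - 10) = l - 5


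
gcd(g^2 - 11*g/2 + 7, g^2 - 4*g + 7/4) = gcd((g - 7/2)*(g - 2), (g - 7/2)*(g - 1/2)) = g - 7/2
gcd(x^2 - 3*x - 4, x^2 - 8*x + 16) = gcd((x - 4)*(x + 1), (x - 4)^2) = x - 4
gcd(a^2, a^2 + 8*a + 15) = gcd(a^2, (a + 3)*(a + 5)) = 1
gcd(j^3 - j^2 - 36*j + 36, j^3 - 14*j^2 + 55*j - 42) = j^2 - 7*j + 6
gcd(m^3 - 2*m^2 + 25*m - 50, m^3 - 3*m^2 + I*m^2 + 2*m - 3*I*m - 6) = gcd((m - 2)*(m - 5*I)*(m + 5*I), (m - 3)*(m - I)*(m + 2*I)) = 1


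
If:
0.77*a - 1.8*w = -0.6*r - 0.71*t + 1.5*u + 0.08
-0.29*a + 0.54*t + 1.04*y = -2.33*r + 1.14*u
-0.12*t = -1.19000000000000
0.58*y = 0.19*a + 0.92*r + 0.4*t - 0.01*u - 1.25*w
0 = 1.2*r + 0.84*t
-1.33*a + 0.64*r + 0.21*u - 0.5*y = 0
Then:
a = -9.74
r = -6.94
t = 9.92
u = 13.80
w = -14.11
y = 22.81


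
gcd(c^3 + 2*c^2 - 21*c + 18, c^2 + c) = 1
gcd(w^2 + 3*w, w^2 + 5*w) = w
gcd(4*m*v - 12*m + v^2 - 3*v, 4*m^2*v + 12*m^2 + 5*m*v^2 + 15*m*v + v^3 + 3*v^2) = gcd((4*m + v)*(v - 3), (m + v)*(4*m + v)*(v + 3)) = 4*m + v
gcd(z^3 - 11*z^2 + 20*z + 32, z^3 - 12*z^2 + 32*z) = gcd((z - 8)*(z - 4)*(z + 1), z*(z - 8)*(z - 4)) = z^2 - 12*z + 32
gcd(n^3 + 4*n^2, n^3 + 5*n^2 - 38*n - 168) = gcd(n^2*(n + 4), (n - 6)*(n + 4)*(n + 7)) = n + 4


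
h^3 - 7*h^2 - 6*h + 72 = (h - 6)*(h - 4)*(h + 3)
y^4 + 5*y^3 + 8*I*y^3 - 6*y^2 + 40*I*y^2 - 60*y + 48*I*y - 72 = (y + 2)*(y + 3)*(y + 2*I)*(y + 6*I)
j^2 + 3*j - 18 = (j - 3)*(j + 6)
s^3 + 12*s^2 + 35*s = s*(s + 5)*(s + 7)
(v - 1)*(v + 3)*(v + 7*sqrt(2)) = v^3 + 2*v^2 + 7*sqrt(2)*v^2 - 3*v + 14*sqrt(2)*v - 21*sqrt(2)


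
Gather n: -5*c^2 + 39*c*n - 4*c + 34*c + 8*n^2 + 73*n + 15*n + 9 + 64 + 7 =-5*c^2 + 30*c + 8*n^2 + n*(39*c + 88) + 80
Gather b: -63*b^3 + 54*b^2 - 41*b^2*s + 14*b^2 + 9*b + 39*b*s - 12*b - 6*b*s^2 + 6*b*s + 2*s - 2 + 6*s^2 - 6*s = -63*b^3 + b^2*(68 - 41*s) + b*(-6*s^2 + 45*s - 3) + 6*s^2 - 4*s - 2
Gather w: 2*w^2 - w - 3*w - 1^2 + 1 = 2*w^2 - 4*w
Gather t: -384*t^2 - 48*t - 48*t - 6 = -384*t^2 - 96*t - 6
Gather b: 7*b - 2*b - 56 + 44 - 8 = 5*b - 20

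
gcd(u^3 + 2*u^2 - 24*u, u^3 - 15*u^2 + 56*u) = u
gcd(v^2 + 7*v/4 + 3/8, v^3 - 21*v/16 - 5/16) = v + 1/4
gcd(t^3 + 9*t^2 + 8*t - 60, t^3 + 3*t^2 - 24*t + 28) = t - 2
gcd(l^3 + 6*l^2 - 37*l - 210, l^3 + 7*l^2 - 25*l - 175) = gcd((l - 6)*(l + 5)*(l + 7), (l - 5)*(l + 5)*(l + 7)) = l^2 + 12*l + 35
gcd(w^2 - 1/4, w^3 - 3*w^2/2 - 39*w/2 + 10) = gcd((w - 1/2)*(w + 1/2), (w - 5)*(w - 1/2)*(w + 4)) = w - 1/2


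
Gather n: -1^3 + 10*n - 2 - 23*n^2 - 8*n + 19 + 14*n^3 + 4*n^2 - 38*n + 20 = 14*n^3 - 19*n^2 - 36*n + 36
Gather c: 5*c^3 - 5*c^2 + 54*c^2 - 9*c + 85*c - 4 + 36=5*c^3 + 49*c^2 + 76*c + 32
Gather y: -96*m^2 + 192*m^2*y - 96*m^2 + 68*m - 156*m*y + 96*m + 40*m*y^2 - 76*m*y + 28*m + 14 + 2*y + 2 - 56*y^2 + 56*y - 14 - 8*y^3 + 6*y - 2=-192*m^2 + 192*m - 8*y^3 + y^2*(40*m - 56) + y*(192*m^2 - 232*m + 64)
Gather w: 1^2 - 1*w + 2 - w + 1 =4 - 2*w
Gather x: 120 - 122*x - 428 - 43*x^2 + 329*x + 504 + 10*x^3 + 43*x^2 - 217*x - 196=10*x^3 - 10*x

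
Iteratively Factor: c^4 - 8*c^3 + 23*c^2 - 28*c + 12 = (c - 2)*(c^3 - 6*c^2 + 11*c - 6) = (c - 2)*(c - 1)*(c^2 - 5*c + 6) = (c - 2)^2*(c - 1)*(c - 3)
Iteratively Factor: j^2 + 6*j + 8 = (j + 2)*(j + 4)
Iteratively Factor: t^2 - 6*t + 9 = (t - 3)*(t - 3)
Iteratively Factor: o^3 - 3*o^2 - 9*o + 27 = (o + 3)*(o^2 - 6*o + 9) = (o - 3)*(o + 3)*(o - 3)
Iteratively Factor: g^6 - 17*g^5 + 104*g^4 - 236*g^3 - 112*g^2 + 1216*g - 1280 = (g - 4)*(g^5 - 13*g^4 + 52*g^3 - 28*g^2 - 224*g + 320) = (g - 4)*(g - 2)*(g^4 - 11*g^3 + 30*g^2 + 32*g - 160) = (g - 5)*(g - 4)*(g - 2)*(g^3 - 6*g^2 + 32) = (g - 5)*(g - 4)^2*(g - 2)*(g^2 - 2*g - 8) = (g - 5)*(g - 4)^3*(g - 2)*(g + 2)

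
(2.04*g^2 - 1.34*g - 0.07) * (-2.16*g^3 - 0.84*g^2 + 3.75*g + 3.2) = -4.4064*g^5 + 1.1808*g^4 + 8.9268*g^3 + 1.5618*g^2 - 4.5505*g - 0.224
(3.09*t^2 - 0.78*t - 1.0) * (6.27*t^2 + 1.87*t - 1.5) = 19.3743*t^4 + 0.8877*t^3 - 12.3636*t^2 - 0.7*t + 1.5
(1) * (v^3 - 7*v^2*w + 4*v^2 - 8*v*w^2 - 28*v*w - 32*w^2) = v^3 - 7*v^2*w + 4*v^2 - 8*v*w^2 - 28*v*w - 32*w^2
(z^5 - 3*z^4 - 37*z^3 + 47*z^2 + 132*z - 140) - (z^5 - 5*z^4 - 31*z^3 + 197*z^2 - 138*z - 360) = 2*z^4 - 6*z^3 - 150*z^2 + 270*z + 220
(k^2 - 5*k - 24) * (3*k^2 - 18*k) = 3*k^4 - 33*k^3 + 18*k^2 + 432*k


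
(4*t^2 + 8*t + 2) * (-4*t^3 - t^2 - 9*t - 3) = -16*t^5 - 36*t^4 - 52*t^3 - 86*t^2 - 42*t - 6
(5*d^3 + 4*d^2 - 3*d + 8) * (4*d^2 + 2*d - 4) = 20*d^5 + 26*d^4 - 24*d^3 + 10*d^2 + 28*d - 32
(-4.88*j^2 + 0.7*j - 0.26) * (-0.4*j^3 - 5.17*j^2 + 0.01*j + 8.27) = 1.952*j^5 + 24.9496*j^4 - 3.5638*j^3 - 39.0064*j^2 + 5.7864*j - 2.1502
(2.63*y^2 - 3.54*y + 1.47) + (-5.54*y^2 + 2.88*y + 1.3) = -2.91*y^2 - 0.66*y + 2.77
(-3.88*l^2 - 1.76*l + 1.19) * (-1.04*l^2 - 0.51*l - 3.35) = 4.0352*l^4 + 3.8092*l^3 + 12.658*l^2 + 5.2891*l - 3.9865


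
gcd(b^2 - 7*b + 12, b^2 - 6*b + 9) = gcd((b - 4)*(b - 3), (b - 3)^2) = b - 3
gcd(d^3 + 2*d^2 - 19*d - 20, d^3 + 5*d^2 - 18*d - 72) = d - 4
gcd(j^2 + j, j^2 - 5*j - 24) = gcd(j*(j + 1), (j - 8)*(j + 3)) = 1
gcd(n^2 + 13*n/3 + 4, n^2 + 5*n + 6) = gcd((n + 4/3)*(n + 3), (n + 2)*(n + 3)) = n + 3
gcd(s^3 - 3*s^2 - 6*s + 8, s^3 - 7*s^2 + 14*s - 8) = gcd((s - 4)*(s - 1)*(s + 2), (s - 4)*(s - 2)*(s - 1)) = s^2 - 5*s + 4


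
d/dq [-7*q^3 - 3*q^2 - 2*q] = -21*q^2 - 6*q - 2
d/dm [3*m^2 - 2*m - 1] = 6*m - 2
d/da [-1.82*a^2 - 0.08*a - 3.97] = -3.64*a - 0.08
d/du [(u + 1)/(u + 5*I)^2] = (-u - 2 + 5*I)/(u + 5*I)^3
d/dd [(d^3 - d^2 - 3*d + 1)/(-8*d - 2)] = (-8*d^3 + d^2 + 2*d + 7)/(2*(16*d^2 + 8*d + 1))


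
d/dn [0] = 0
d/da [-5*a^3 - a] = -15*a^2 - 1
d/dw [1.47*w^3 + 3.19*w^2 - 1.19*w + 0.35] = 4.41*w^2 + 6.38*w - 1.19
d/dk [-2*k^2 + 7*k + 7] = 7 - 4*k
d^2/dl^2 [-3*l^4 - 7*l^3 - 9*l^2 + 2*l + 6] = -36*l^2 - 42*l - 18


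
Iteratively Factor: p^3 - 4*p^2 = (p)*(p^2 - 4*p) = p^2*(p - 4)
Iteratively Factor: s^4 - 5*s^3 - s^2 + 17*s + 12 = (s - 3)*(s^3 - 2*s^2 - 7*s - 4) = (s - 4)*(s - 3)*(s^2 + 2*s + 1) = (s - 4)*(s - 3)*(s + 1)*(s + 1)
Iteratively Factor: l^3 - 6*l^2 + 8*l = (l - 4)*(l^2 - 2*l) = l*(l - 4)*(l - 2)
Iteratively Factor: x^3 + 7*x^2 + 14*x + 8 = (x + 4)*(x^2 + 3*x + 2) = (x + 2)*(x + 4)*(x + 1)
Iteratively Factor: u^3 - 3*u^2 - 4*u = (u - 4)*(u^2 + u) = u*(u - 4)*(u + 1)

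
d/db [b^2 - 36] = 2*b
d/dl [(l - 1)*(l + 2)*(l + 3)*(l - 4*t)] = 4*l^3 - 12*l^2*t + 12*l^2 - 32*l*t + 2*l - 4*t - 6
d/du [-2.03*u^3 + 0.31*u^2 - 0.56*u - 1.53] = -6.09*u^2 + 0.62*u - 0.56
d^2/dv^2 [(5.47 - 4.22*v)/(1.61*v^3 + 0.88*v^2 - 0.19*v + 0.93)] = (-65.631972*v^5 + 134.272068*v^4 + 114.880604*v^3 + 91.199442*v^2 - 33.907002*v - 10.04971)/(4.173281*v^9 + 6.843144*v^8 + 2.262855*v^7 + 6.298279*v^6 + 7.638699*v^5 + 0.548958*v^4 + 3.237632*v^3 + 2.384055*v^2 - 0.492993*v + 0.804357)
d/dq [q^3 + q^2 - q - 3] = 3*q^2 + 2*q - 1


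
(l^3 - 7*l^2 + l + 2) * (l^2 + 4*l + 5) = l^5 - 3*l^4 - 22*l^3 - 29*l^2 + 13*l + 10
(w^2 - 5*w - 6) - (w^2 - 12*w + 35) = 7*w - 41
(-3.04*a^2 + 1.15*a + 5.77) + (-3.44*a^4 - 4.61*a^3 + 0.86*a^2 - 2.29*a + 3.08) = -3.44*a^4 - 4.61*a^3 - 2.18*a^2 - 1.14*a + 8.85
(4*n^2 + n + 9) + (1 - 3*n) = 4*n^2 - 2*n + 10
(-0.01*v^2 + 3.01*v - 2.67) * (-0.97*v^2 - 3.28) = 0.0097*v^4 - 2.9197*v^3 + 2.6227*v^2 - 9.8728*v + 8.7576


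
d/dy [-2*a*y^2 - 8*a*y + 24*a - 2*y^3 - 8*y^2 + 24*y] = -4*a*y - 8*a - 6*y^2 - 16*y + 24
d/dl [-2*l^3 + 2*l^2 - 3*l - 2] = -6*l^2 + 4*l - 3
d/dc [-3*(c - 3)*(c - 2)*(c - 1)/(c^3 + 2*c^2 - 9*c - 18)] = 12*(-2*c^2 - 2*c + 7)/(c^4 + 10*c^3 + 37*c^2 + 60*c + 36)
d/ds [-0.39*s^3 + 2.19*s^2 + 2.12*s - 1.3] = -1.17*s^2 + 4.38*s + 2.12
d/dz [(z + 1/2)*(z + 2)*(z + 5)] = 3*z^2 + 15*z + 27/2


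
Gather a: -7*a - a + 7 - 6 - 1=-8*a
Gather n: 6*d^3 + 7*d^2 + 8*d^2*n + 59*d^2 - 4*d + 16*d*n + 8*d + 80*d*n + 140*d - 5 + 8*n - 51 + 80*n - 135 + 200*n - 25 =6*d^3 + 66*d^2 + 144*d + n*(8*d^2 + 96*d + 288) - 216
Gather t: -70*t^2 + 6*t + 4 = -70*t^2 + 6*t + 4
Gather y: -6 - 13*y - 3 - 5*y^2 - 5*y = -5*y^2 - 18*y - 9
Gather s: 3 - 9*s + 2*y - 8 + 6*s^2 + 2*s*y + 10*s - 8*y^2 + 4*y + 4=6*s^2 + s*(2*y + 1) - 8*y^2 + 6*y - 1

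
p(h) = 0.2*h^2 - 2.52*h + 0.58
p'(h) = 0.4*h - 2.52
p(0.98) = -1.70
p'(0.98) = -2.13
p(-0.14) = 0.94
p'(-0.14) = -2.58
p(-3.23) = 10.81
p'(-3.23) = -3.81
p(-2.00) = 6.42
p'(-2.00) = -3.32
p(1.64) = -3.01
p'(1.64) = -1.86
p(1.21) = -2.18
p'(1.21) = -2.04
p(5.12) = -7.08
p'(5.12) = -0.47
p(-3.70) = 12.64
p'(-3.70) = -4.00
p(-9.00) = 39.46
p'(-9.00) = -6.12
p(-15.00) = 83.38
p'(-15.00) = -8.52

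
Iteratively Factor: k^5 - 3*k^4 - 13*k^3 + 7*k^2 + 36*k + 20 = (k + 1)*(k^4 - 4*k^3 - 9*k^2 + 16*k + 20) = (k + 1)^2*(k^3 - 5*k^2 - 4*k + 20) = (k - 2)*(k + 1)^2*(k^2 - 3*k - 10) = (k - 2)*(k + 1)^2*(k + 2)*(k - 5)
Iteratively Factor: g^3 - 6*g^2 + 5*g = (g - 5)*(g^2 - g) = g*(g - 5)*(g - 1)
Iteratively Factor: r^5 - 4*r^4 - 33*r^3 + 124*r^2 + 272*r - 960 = (r - 5)*(r^4 + r^3 - 28*r^2 - 16*r + 192) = (r - 5)*(r - 4)*(r^3 + 5*r^2 - 8*r - 48) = (r - 5)*(r - 4)*(r - 3)*(r^2 + 8*r + 16) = (r - 5)*(r - 4)*(r - 3)*(r + 4)*(r + 4)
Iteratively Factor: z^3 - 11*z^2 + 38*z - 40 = (z - 2)*(z^2 - 9*z + 20) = (z - 5)*(z - 2)*(z - 4)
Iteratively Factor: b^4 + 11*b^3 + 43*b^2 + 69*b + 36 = (b + 3)*(b^3 + 8*b^2 + 19*b + 12) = (b + 1)*(b + 3)*(b^2 + 7*b + 12) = (b + 1)*(b + 3)^2*(b + 4)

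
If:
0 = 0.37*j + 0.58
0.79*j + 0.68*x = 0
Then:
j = -1.57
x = 1.82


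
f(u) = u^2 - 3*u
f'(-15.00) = -33.00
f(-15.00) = 270.00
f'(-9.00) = -21.00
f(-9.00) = 108.00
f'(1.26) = -0.48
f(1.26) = -2.19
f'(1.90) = 0.80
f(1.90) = -2.09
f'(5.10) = 7.20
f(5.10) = 10.71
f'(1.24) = -0.52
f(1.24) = -2.18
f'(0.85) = -1.30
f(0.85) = -1.83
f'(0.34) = -2.32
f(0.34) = -0.90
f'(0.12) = -2.76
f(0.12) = -0.35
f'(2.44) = 1.88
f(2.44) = -1.37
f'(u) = 2*u - 3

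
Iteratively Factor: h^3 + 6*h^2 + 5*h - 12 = (h + 4)*(h^2 + 2*h - 3) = (h + 3)*(h + 4)*(h - 1)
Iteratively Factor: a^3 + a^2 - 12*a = (a)*(a^2 + a - 12) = a*(a + 4)*(a - 3)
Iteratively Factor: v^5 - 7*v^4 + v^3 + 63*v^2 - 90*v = (v + 3)*(v^4 - 10*v^3 + 31*v^2 - 30*v) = (v - 2)*(v + 3)*(v^3 - 8*v^2 + 15*v) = v*(v - 2)*(v + 3)*(v^2 - 8*v + 15) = v*(v - 5)*(v - 2)*(v + 3)*(v - 3)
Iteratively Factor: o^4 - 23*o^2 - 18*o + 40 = (o + 2)*(o^3 - 2*o^2 - 19*o + 20) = (o - 5)*(o + 2)*(o^2 + 3*o - 4) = (o - 5)*(o - 1)*(o + 2)*(o + 4)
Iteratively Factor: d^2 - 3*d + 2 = (d - 2)*(d - 1)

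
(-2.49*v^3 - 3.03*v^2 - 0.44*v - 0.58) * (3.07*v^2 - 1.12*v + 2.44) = -7.6443*v^5 - 6.5133*v^4 - 4.0328*v^3 - 8.681*v^2 - 0.424*v - 1.4152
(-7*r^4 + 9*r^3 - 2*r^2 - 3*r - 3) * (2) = -14*r^4 + 18*r^3 - 4*r^2 - 6*r - 6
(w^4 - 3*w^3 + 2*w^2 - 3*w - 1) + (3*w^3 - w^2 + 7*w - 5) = w^4 + w^2 + 4*w - 6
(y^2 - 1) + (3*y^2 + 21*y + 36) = 4*y^2 + 21*y + 35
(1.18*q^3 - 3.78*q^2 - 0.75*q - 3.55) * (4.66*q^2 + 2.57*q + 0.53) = 5.4988*q^5 - 14.5822*q^4 - 12.5842*q^3 - 20.4739*q^2 - 9.521*q - 1.8815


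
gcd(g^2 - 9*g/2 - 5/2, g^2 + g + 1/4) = g + 1/2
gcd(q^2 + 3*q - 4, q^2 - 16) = q + 4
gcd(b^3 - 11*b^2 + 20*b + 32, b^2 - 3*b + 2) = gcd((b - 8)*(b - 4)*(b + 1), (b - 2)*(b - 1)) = 1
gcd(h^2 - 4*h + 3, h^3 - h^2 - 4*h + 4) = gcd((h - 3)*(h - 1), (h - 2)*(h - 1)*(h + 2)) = h - 1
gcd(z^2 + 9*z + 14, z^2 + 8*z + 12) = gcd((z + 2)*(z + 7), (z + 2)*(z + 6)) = z + 2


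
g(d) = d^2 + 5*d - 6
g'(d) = 2*d + 5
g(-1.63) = -11.49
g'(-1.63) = 1.74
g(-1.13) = -10.37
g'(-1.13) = 2.74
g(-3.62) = -11.00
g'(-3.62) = -2.24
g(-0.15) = -6.73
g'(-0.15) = 4.70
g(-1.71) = -11.63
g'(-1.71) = 1.58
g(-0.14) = -6.68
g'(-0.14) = 4.72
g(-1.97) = -11.97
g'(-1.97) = 1.06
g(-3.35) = -11.53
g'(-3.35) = -1.70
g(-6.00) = 0.00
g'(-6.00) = -7.00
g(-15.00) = 144.00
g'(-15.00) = -25.00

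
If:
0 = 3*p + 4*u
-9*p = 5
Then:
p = -5/9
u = 5/12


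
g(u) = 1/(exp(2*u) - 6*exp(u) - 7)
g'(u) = (-2*exp(2*u) + 6*exp(u))/(exp(2*u) - 6*exp(u) - 7)^2 = 2*(3 - exp(u))*exp(u)/(-exp(2*u) + 6*exp(u) + 7)^2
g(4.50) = 0.00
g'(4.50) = -0.00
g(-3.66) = -0.14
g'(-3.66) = 0.00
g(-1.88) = -0.13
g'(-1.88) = 0.01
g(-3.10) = -0.14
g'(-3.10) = 0.01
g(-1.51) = -0.12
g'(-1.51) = 0.02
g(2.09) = 0.10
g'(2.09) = -0.85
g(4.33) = 0.00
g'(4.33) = -0.00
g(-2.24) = -0.13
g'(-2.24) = 0.01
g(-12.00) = -0.14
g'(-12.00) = 0.00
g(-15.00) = -0.14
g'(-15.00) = 0.00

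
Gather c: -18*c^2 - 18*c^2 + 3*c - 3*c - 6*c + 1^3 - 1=-36*c^2 - 6*c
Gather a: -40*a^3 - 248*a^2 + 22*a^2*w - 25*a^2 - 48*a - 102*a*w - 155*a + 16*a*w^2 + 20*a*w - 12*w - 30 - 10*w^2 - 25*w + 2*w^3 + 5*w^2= -40*a^3 + a^2*(22*w - 273) + a*(16*w^2 - 82*w - 203) + 2*w^3 - 5*w^2 - 37*w - 30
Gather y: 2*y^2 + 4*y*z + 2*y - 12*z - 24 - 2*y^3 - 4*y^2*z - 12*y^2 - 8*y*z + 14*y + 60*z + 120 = -2*y^3 + y^2*(-4*z - 10) + y*(16 - 4*z) + 48*z + 96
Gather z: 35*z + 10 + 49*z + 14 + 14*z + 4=98*z + 28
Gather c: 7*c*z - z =7*c*z - z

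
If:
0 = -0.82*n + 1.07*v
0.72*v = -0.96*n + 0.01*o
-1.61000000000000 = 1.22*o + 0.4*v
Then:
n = -0.01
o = -1.32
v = -0.01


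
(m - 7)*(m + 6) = m^2 - m - 42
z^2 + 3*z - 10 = (z - 2)*(z + 5)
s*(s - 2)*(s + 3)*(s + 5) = s^4 + 6*s^3 - s^2 - 30*s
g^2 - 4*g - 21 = (g - 7)*(g + 3)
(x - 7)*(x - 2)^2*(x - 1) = x^4 - 12*x^3 + 43*x^2 - 60*x + 28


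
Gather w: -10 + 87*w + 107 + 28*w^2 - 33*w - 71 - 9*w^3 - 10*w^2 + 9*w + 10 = -9*w^3 + 18*w^2 + 63*w + 36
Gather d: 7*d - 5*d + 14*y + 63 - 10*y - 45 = 2*d + 4*y + 18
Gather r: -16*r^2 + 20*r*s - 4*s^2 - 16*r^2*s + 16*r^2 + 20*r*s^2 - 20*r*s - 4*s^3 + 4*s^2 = -16*r^2*s + 20*r*s^2 - 4*s^3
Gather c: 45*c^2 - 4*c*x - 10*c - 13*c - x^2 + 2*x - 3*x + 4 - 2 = 45*c^2 + c*(-4*x - 23) - x^2 - x + 2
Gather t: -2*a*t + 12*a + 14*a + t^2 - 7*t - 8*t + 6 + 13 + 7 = 26*a + t^2 + t*(-2*a - 15) + 26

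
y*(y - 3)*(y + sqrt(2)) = y^3 - 3*y^2 + sqrt(2)*y^2 - 3*sqrt(2)*y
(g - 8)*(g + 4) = g^2 - 4*g - 32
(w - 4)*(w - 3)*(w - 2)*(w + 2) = w^4 - 7*w^3 + 8*w^2 + 28*w - 48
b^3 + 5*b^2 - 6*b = b*(b - 1)*(b + 6)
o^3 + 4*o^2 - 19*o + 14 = (o - 2)*(o - 1)*(o + 7)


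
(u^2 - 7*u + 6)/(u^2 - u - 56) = (-u^2 + 7*u - 6)/(-u^2 + u + 56)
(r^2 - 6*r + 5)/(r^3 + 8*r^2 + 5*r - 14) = (r - 5)/(r^2 + 9*r + 14)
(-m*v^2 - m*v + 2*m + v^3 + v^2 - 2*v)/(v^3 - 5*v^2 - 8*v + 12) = (-m + v)/(v - 6)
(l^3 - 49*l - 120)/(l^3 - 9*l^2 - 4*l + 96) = (l + 5)/(l - 4)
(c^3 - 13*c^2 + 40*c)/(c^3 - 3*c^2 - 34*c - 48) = c*(c - 5)/(c^2 + 5*c + 6)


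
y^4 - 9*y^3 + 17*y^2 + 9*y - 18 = (y - 6)*(y - 3)*(y - 1)*(y + 1)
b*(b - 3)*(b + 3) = b^3 - 9*b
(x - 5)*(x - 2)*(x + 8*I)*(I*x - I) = I*x^4 - 8*x^3 - 8*I*x^3 + 64*x^2 + 17*I*x^2 - 136*x - 10*I*x + 80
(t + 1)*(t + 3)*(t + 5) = t^3 + 9*t^2 + 23*t + 15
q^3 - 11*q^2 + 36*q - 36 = (q - 6)*(q - 3)*(q - 2)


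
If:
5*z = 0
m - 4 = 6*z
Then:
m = 4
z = 0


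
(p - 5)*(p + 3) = p^2 - 2*p - 15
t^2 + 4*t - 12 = (t - 2)*(t + 6)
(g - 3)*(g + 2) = g^2 - g - 6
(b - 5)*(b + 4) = b^2 - b - 20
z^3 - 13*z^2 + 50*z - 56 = (z - 7)*(z - 4)*(z - 2)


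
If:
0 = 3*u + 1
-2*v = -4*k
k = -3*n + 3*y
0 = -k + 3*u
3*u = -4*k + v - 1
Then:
No Solution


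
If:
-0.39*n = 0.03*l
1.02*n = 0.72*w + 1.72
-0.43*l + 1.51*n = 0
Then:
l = 0.00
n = 0.00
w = -2.39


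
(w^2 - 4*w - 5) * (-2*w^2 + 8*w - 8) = -2*w^4 + 16*w^3 - 30*w^2 - 8*w + 40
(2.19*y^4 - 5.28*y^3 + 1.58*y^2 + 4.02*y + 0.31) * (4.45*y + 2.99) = 9.7455*y^5 - 16.9479*y^4 - 8.7562*y^3 + 22.6132*y^2 + 13.3993*y + 0.9269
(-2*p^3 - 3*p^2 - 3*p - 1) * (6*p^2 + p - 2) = -12*p^5 - 20*p^4 - 17*p^3 - 3*p^2 + 5*p + 2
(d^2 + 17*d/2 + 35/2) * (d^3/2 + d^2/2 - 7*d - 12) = d^5/2 + 19*d^4/4 + 6*d^3 - 251*d^2/4 - 449*d/2 - 210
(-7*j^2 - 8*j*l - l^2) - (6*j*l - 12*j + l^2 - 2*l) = -7*j^2 - 14*j*l + 12*j - 2*l^2 + 2*l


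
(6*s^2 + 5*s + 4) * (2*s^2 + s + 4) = 12*s^4 + 16*s^3 + 37*s^2 + 24*s + 16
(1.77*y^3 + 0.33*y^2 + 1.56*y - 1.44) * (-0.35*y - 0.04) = -0.6195*y^4 - 0.1863*y^3 - 0.5592*y^2 + 0.4416*y + 0.0576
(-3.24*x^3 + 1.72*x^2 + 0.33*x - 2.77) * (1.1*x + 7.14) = -3.564*x^4 - 21.2416*x^3 + 12.6438*x^2 - 0.6908*x - 19.7778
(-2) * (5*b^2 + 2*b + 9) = -10*b^2 - 4*b - 18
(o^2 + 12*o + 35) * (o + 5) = o^3 + 17*o^2 + 95*o + 175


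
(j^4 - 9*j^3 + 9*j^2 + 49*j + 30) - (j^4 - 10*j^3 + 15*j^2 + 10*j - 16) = j^3 - 6*j^2 + 39*j + 46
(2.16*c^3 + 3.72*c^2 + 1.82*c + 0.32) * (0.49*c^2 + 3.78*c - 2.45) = 1.0584*c^5 + 9.9876*c^4 + 9.6614*c^3 - 2.0776*c^2 - 3.2494*c - 0.784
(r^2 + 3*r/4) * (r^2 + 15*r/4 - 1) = r^4 + 9*r^3/2 + 29*r^2/16 - 3*r/4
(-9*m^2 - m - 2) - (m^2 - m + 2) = -10*m^2 - 4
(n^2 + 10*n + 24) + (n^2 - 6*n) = 2*n^2 + 4*n + 24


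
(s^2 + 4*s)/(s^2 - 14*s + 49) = s*(s + 4)/(s^2 - 14*s + 49)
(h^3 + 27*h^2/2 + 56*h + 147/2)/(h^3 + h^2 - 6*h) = (2*h^2 + 21*h + 49)/(2*h*(h - 2))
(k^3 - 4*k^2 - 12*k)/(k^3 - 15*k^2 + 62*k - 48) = k*(k + 2)/(k^2 - 9*k + 8)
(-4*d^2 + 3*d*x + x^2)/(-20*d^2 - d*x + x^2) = (-d + x)/(-5*d + x)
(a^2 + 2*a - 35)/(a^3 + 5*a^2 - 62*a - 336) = (a - 5)/(a^2 - 2*a - 48)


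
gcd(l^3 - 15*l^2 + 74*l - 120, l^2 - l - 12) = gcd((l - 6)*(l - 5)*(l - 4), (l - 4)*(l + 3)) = l - 4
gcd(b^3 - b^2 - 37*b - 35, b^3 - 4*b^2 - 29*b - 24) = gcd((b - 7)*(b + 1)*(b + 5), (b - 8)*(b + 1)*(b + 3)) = b + 1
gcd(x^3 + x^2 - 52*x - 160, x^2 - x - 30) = x + 5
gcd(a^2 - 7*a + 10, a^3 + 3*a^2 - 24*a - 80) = a - 5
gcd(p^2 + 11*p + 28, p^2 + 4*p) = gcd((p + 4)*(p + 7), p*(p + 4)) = p + 4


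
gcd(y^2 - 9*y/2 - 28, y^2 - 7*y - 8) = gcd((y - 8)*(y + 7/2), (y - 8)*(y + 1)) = y - 8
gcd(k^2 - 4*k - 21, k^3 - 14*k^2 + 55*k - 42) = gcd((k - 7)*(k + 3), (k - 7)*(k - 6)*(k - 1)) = k - 7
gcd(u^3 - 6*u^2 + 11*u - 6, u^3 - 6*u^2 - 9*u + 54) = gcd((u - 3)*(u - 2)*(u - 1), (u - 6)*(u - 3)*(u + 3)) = u - 3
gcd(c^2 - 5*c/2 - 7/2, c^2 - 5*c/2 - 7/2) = c^2 - 5*c/2 - 7/2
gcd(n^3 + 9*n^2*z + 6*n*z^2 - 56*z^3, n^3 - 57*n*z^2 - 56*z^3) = n + 7*z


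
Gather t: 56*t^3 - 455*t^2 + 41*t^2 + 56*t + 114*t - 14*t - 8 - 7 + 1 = 56*t^3 - 414*t^2 + 156*t - 14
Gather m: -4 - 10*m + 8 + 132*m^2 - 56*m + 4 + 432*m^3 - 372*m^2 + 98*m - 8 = 432*m^3 - 240*m^2 + 32*m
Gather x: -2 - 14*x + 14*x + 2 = 0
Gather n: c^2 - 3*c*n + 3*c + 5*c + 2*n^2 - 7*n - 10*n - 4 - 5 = c^2 + 8*c + 2*n^2 + n*(-3*c - 17) - 9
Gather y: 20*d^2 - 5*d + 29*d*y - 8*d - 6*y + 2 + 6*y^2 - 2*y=20*d^2 - 13*d + 6*y^2 + y*(29*d - 8) + 2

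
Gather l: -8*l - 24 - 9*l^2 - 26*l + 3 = -9*l^2 - 34*l - 21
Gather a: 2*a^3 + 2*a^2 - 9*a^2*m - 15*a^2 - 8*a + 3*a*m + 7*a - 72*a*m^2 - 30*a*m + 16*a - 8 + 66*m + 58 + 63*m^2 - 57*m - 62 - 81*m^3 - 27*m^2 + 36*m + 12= 2*a^3 + a^2*(-9*m - 13) + a*(-72*m^2 - 27*m + 15) - 81*m^3 + 36*m^2 + 45*m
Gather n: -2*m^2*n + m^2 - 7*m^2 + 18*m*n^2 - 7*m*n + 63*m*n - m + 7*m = -6*m^2 + 18*m*n^2 + 6*m + n*(-2*m^2 + 56*m)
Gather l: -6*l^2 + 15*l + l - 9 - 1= -6*l^2 + 16*l - 10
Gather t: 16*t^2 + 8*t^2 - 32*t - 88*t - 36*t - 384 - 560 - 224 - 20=24*t^2 - 156*t - 1188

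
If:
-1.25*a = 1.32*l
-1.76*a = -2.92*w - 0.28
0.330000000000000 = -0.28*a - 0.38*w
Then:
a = -0.58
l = 0.55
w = -0.44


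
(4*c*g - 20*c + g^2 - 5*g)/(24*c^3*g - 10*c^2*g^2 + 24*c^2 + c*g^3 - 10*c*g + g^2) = (4*c*g - 20*c + g^2 - 5*g)/(24*c^3*g - 10*c^2*g^2 + 24*c^2 + c*g^3 - 10*c*g + g^2)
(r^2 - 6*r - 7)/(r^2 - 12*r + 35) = (r + 1)/(r - 5)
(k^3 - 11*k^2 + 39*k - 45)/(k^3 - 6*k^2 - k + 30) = (k - 3)/(k + 2)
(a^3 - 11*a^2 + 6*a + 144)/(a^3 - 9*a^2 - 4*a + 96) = (a - 6)/(a - 4)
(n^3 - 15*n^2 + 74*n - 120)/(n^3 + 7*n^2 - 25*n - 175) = (n^2 - 10*n + 24)/(n^2 + 12*n + 35)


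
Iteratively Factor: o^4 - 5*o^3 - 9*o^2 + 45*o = (o)*(o^3 - 5*o^2 - 9*o + 45) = o*(o - 3)*(o^2 - 2*o - 15) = o*(o - 3)*(o + 3)*(o - 5)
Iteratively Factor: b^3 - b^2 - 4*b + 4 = (b - 1)*(b^2 - 4) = (b - 2)*(b - 1)*(b + 2)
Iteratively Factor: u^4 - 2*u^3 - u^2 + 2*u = (u - 1)*(u^3 - u^2 - 2*u) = (u - 1)*(u + 1)*(u^2 - 2*u) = u*(u - 1)*(u + 1)*(u - 2)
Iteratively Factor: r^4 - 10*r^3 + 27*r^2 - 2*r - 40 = (r + 1)*(r^3 - 11*r^2 + 38*r - 40) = (r - 2)*(r + 1)*(r^2 - 9*r + 20) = (r - 5)*(r - 2)*(r + 1)*(r - 4)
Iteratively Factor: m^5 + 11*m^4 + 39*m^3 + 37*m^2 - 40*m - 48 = (m - 1)*(m^4 + 12*m^3 + 51*m^2 + 88*m + 48) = (m - 1)*(m + 3)*(m^3 + 9*m^2 + 24*m + 16) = (m - 1)*(m + 3)*(m + 4)*(m^2 + 5*m + 4) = (m - 1)*(m + 3)*(m + 4)^2*(m + 1)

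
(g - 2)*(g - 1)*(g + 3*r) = g^3 + 3*g^2*r - 3*g^2 - 9*g*r + 2*g + 6*r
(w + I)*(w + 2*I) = w^2 + 3*I*w - 2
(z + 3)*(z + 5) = z^2 + 8*z + 15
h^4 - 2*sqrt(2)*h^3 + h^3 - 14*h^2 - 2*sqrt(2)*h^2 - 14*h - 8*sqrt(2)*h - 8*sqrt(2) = (h + 1)*(h - 4*sqrt(2))*(h + sqrt(2))^2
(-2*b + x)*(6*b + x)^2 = -72*b^3 + 12*b^2*x + 10*b*x^2 + x^3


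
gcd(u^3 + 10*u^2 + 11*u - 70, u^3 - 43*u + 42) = u + 7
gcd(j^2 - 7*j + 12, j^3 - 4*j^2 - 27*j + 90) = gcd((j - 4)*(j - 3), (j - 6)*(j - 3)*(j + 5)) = j - 3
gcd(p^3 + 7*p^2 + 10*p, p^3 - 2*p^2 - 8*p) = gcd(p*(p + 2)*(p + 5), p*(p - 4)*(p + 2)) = p^2 + 2*p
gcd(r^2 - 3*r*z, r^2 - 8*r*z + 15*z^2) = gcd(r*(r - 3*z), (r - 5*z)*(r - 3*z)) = -r + 3*z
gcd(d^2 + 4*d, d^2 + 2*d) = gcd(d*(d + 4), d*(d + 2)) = d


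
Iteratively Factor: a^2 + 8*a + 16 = (a + 4)*(a + 4)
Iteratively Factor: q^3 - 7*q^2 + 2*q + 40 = (q - 5)*(q^2 - 2*q - 8) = (q - 5)*(q - 4)*(q + 2)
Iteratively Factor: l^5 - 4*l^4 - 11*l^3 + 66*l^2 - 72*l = (l - 2)*(l^4 - 2*l^3 - 15*l^2 + 36*l) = (l - 3)*(l - 2)*(l^3 + l^2 - 12*l) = (l - 3)*(l - 2)*(l + 4)*(l^2 - 3*l) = (l - 3)^2*(l - 2)*(l + 4)*(l)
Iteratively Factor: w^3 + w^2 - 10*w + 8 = (w + 4)*(w^2 - 3*w + 2) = (w - 2)*(w + 4)*(w - 1)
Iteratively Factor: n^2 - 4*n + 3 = (n - 1)*(n - 3)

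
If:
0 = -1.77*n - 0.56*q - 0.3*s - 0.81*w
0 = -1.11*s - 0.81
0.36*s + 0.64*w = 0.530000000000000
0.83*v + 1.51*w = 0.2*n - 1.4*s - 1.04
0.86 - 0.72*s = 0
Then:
No Solution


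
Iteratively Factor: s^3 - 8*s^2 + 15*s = (s - 5)*(s^2 - 3*s) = (s - 5)*(s - 3)*(s)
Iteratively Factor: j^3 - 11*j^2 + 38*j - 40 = (j - 5)*(j^2 - 6*j + 8) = (j - 5)*(j - 4)*(j - 2)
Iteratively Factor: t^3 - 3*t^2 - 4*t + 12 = (t - 2)*(t^2 - t - 6) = (t - 3)*(t - 2)*(t + 2)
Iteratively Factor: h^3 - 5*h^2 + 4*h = (h)*(h^2 - 5*h + 4) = h*(h - 4)*(h - 1)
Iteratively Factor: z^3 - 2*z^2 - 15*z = (z - 5)*(z^2 + 3*z) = z*(z - 5)*(z + 3)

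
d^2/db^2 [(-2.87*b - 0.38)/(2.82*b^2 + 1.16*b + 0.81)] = (-(2.87*b + 0.38)*(5.64*b + 1.16)*(11.28*b + 2.32) + (48.5604*b + 8.8016)*(2.82*b^2 + 1.16*b + 0.81))/(2.82*b^2 + 1.16*b + 0.81)^3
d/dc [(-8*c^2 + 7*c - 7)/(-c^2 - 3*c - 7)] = (31*c^2 + 98*c - 70)/(c^4 + 6*c^3 + 23*c^2 + 42*c + 49)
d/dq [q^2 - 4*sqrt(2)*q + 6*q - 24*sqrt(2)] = 2*q - 4*sqrt(2) + 6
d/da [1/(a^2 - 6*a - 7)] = 2*(3 - a)/(-a^2 + 6*a + 7)^2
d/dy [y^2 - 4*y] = 2*y - 4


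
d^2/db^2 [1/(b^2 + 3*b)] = 2*(-b*(b + 3) + (2*b + 3)^2)/(b^3*(b + 3)^3)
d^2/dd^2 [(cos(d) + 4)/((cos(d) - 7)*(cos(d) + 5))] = (-18*(1 - cos(d)^2)^2 - cos(d)^5 - 184*cos(d)^3 - 518*cos(d)^2 - 783*cos(d) + 190)/((cos(d) - 7)^3*(cos(d) + 5)^3)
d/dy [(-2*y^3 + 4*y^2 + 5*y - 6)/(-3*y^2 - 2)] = (6*y^4 + 27*y^2 - 52*y - 10)/(9*y^4 + 12*y^2 + 4)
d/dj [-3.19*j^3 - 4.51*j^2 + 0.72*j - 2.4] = -9.57*j^2 - 9.02*j + 0.72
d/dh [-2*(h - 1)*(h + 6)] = -4*h - 10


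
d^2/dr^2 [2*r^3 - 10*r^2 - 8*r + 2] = 12*r - 20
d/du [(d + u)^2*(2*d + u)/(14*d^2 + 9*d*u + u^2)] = (13*d^2 + 14*d*u + u^2)/(49*d^2 + 14*d*u + u^2)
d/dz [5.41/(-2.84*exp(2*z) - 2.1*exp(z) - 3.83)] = (30.7288*exp(z) + 11.361)*exp(z)/(2.84*exp(2*z) + 2.1*exp(z) + 3.83)^2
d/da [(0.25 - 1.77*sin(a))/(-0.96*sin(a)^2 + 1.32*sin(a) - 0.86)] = (-1.6992*sin(a)^2 + 0.48*sin(a) + 1.1922)*cos(a)/(0.9216*sin(a)^4 - 2.5344*sin(a)^3 + 3.3936*sin(a)^2 - 2.2704*sin(a) + 0.7396)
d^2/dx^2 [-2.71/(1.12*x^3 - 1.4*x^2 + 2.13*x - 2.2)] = ((18.2112*x - 7.588)*(1.12*x^3 - 1.4*x^2 + 2.13*x - 2.2) - 2.71*(3.36*x^2 - 2.8*x + 2.13)*(6.72*x^2 - 5.6*x + 4.26))/(1.12*x^3 - 1.4*x^2 + 2.13*x - 2.2)^3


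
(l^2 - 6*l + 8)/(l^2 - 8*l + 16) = (l - 2)/(l - 4)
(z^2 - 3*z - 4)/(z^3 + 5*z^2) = (z^2 - 3*z - 4)/(z^2*(z + 5))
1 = 1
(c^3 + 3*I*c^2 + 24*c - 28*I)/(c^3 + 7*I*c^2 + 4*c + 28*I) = (c - 2*I)/(c + 2*I)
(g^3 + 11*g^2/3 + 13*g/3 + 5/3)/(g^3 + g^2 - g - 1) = (g + 5/3)/(g - 1)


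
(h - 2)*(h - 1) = h^2 - 3*h + 2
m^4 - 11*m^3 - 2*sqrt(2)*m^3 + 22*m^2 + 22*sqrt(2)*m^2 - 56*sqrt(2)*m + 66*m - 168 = (m - 7)*(m - 4)*(m - 3*sqrt(2))*(m + sqrt(2))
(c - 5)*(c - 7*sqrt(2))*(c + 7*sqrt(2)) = c^3 - 5*c^2 - 98*c + 490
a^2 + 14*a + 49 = (a + 7)^2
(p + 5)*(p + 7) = p^2 + 12*p + 35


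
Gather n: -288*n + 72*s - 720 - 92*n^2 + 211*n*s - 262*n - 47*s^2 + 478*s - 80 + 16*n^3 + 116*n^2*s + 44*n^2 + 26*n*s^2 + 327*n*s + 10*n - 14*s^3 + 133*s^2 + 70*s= 16*n^3 + n^2*(116*s - 48) + n*(26*s^2 + 538*s - 540) - 14*s^3 + 86*s^2 + 620*s - 800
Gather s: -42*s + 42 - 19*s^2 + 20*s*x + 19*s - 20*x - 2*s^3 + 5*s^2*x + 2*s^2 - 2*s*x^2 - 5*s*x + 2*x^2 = -2*s^3 + s^2*(5*x - 17) + s*(-2*x^2 + 15*x - 23) + 2*x^2 - 20*x + 42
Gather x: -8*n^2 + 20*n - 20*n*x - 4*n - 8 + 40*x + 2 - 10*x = -8*n^2 + 16*n + x*(30 - 20*n) - 6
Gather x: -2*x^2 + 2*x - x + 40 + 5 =-2*x^2 + x + 45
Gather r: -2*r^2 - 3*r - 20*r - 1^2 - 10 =-2*r^2 - 23*r - 11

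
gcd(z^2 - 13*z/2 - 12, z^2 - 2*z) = 1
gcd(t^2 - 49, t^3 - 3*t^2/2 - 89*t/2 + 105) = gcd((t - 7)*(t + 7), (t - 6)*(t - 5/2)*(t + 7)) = t + 7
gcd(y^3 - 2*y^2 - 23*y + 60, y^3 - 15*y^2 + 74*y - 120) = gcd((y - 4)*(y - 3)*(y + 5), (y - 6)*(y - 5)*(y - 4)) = y - 4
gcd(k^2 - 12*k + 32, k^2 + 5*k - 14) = 1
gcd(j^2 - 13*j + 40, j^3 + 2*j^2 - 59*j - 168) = j - 8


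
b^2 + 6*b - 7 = (b - 1)*(b + 7)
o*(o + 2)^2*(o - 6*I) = o^4 + 4*o^3 - 6*I*o^3 + 4*o^2 - 24*I*o^2 - 24*I*o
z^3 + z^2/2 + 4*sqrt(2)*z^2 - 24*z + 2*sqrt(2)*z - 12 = (z + 1/2)*(z - 2*sqrt(2))*(z + 6*sqrt(2))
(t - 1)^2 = t^2 - 2*t + 1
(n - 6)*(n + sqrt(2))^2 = n^3 - 6*n^2 + 2*sqrt(2)*n^2 - 12*sqrt(2)*n + 2*n - 12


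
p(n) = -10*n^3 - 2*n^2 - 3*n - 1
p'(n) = -30*n^2 - 4*n - 3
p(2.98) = -292.34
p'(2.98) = -281.33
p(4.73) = -1118.17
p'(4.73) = -693.11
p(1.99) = -93.70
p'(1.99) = -129.76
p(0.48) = -4.01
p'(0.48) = -11.83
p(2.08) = -105.88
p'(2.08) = -141.11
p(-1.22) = 17.84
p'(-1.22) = -42.77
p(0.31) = -2.42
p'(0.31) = -7.12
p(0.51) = -4.38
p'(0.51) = -12.84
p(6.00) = -2251.00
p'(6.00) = -1107.00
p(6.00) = -2251.00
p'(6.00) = -1107.00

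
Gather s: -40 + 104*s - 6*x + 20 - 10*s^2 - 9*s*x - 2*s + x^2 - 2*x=-10*s^2 + s*(102 - 9*x) + x^2 - 8*x - 20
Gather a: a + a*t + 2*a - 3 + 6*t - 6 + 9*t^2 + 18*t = a*(t + 3) + 9*t^2 + 24*t - 9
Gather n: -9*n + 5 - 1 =4 - 9*n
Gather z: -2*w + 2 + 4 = 6 - 2*w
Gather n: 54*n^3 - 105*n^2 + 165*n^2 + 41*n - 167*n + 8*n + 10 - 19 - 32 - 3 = 54*n^3 + 60*n^2 - 118*n - 44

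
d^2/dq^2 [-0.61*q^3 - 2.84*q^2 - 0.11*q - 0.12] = -3.66*q - 5.68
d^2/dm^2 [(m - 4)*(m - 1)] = 2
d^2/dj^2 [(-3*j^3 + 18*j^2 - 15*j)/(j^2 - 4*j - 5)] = -12/(j^3 + 3*j^2 + 3*j + 1)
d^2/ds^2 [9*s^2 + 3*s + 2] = 18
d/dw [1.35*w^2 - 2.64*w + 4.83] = 2.7*w - 2.64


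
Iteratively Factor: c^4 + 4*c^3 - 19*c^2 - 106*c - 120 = (c + 3)*(c^3 + c^2 - 22*c - 40) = (c + 2)*(c + 3)*(c^2 - c - 20) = (c - 5)*(c + 2)*(c + 3)*(c + 4)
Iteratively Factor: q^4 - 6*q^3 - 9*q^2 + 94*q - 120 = (q + 4)*(q^3 - 10*q^2 + 31*q - 30) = (q - 2)*(q + 4)*(q^2 - 8*q + 15) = (q - 3)*(q - 2)*(q + 4)*(q - 5)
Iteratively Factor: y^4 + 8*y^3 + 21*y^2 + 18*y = (y)*(y^3 + 8*y^2 + 21*y + 18) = y*(y + 3)*(y^2 + 5*y + 6) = y*(y + 3)^2*(y + 2)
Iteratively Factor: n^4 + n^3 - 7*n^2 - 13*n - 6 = (n + 2)*(n^3 - n^2 - 5*n - 3) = (n - 3)*(n + 2)*(n^2 + 2*n + 1) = (n - 3)*(n + 1)*(n + 2)*(n + 1)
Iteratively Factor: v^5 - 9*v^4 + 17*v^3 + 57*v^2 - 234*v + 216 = (v - 3)*(v^4 - 6*v^3 - v^2 + 54*v - 72) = (v - 3)*(v + 3)*(v^3 - 9*v^2 + 26*v - 24) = (v - 4)*(v - 3)*(v + 3)*(v^2 - 5*v + 6) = (v - 4)*(v - 3)^2*(v + 3)*(v - 2)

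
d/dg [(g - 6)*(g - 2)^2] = (g - 2)*(3*g - 14)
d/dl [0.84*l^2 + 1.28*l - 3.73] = 1.68*l + 1.28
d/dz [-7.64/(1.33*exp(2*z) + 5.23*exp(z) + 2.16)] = (20.3224*exp(z) + 39.9572)*exp(z)/(1.33*exp(2*z) + 5.23*exp(z) + 2.16)^2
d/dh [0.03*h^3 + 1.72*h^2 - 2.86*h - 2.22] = 0.09*h^2 + 3.44*h - 2.86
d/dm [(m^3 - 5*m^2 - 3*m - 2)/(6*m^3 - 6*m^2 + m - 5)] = (24*m^4 + 38*m^3 - 2*m^2 + 26*m + 17)/(36*m^6 - 72*m^5 + 48*m^4 - 72*m^3 + 61*m^2 - 10*m + 25)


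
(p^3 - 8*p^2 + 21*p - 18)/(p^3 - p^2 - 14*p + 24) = (p - 3)/(p + 4)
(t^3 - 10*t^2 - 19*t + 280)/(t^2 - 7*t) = t - 3 - 40/t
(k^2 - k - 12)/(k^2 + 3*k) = (k - 4)/k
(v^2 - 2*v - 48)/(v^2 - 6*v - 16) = (v + 6)/(v + 2)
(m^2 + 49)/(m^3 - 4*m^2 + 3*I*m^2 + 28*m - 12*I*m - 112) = (m - 7*I)/(m^2 - 4*m*(1 + I) + 16*I)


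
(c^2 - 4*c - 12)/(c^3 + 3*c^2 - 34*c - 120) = (c + 2)/(c^2 + 9*c + 20)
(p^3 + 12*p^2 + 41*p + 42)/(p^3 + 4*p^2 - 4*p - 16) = (p^2 + 10*p + 21)/(p^2 + 2*p - 8)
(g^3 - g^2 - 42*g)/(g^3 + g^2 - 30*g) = (g - 7)/(g - 5)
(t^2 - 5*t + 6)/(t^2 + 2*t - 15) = (t - 2)/(t + 5)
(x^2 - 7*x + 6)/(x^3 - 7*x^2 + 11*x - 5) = (x - 6)/(x^2 - 6*x + 5)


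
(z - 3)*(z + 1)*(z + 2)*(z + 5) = z^4 + 5*z^3 - 7*z^2 - 41*z - 30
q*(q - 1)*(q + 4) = q^3 + 3*q^2 - 4*q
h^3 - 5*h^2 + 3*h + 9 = (h - 3)^2*(h + 1)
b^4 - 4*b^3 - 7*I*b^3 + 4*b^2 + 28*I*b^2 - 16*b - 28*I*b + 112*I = (b - 4)*(b - 7*I)*(b - 2*I)*(b + 2*I)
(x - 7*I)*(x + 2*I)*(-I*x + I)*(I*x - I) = x^4 - 2*x^3 - 5*I*x^3 + 15*x^2 + 10*I*x^2 - 28*x - 5*I*x + 14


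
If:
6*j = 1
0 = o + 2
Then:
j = 1/6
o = -2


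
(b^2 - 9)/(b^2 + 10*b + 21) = (b - 3)/(b + 7)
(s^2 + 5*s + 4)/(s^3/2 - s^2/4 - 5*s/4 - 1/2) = 4*(s + 4)/(2*s^2 - 3*s - 2)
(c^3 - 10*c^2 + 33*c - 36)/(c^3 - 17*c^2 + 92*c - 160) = (c^2 - 6*c + 9)/(c^2 - 13*c + 40)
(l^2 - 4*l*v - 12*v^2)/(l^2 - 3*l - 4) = (-l^2 + 4*l*v + 12*v^2)/(-l^2 + 3*l + 4)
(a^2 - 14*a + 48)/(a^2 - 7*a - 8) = (a - 6)/(a + 1)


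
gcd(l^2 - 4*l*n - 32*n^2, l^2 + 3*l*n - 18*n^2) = 1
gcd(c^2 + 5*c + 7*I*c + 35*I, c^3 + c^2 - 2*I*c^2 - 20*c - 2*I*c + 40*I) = c + 5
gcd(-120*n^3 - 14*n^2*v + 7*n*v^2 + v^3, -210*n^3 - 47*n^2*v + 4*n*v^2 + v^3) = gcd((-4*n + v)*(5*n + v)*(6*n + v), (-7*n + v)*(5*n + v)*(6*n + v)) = 30*n^2 + 11*n*v + v^2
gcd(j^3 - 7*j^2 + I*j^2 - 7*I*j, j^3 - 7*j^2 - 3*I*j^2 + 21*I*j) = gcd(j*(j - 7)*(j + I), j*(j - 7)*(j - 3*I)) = j^2 - 7*j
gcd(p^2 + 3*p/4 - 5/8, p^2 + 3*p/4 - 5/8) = p^2 + 3*p/4 - 5/8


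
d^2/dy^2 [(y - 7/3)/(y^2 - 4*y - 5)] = 2*((19 - 9*y)*(-y^2 + 4*y + 5) - 4*(y - 2)^2*(3*y - 7))/(3*(-y^2 + 4*y + 5)^3)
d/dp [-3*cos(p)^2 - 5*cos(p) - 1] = (6*cos(p) + 5)*sin(p)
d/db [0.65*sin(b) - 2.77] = 0.65*cos(b)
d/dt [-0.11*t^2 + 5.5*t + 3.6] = 5.5 - 0.22*t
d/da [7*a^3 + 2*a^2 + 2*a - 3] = 21*a^2 + 4*a + 2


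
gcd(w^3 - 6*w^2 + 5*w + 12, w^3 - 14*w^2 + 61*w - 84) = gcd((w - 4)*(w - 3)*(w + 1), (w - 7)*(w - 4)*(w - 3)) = w^2 - 7*w + 12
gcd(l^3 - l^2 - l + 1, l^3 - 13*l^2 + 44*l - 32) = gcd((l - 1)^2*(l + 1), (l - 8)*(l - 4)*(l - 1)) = l - 1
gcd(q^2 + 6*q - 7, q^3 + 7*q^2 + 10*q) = 1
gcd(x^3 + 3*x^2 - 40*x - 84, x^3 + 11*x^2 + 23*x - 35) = x + 7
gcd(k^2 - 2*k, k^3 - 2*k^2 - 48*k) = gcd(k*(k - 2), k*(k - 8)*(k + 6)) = k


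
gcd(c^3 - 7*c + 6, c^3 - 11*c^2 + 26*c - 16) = c^2 - 3*c + 2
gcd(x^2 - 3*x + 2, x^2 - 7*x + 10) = x - 2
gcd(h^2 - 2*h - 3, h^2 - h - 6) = h - 3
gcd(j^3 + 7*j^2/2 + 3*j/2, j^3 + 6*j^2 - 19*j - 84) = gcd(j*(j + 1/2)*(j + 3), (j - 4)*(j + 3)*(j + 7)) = j + 3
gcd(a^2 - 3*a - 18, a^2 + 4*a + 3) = a + 3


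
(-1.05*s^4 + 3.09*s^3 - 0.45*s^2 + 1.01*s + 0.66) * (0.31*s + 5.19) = -0.3255*s^5 - 4.4916*s^4 + 15.8976*s^3 - 2.0224*s^2 + 5.4465*s + 3.4254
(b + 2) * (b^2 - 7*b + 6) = b^3 - 5*b^2 - 8*b + 12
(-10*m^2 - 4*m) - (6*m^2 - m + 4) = -16*m^2 - 3*m - 4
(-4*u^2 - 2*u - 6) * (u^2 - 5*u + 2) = -4*u^4 + 18*u^3 - 4*u^2 + 26*u - 12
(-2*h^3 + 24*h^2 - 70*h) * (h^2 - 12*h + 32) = -2*h^5 + 48*h^4 - 422*h^3 + 1608*h^2 - 2240*h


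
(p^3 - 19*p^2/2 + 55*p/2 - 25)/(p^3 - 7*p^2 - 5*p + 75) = (p^2 - 9*p/2 + 5)/(p^2 - 2*p - 15)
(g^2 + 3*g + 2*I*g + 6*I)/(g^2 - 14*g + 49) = (g^2 + g*(3 + 2*I) + 6*I)/(g^2 - 14*g + 49)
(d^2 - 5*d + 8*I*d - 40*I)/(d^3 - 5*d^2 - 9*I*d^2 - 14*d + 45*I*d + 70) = (d + 8*I)/(d^2 - 9*I*d - 14)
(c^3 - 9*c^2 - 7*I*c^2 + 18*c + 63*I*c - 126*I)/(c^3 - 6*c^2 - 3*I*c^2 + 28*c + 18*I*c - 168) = (c - 3)/(c + 4*I)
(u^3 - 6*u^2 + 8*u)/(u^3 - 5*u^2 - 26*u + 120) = u*(u - 2)/(u^2 - u - 30)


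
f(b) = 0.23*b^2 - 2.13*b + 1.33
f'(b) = 0.46*b - 2.13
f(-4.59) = 15.95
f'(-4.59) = -4.24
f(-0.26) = 1.90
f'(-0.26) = -2.25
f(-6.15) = 23.13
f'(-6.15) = -4.96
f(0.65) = 0.04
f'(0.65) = -1.83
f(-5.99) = 22.34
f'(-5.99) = -4.89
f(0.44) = 0.44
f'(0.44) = -1.93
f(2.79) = -2.82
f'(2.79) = -0.85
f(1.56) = -1.43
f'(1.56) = -1.41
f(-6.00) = 22.39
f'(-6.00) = -4.89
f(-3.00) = 9.79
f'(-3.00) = -3.51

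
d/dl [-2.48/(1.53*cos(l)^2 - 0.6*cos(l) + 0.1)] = (1.488 - 7.5888*cos(l))*sin(l)/(1.53*cos(l)^2 - 0.6*cos(l) + 0.1)^2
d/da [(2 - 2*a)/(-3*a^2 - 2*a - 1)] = 6*(-a^2 + 2*a + 1)/(9*a^4 + 12*a^3 + 10*a^2 + 4*a + 1)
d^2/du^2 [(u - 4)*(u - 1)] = 2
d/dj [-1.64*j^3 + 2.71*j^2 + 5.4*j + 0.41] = -4.92*j^2 + 5.42*j + 5.4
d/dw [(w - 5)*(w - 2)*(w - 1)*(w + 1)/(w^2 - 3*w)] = 2*(w^5 - 8*w^4 + 21*w^3 - 17*w^2 + 10*w - 15)/(w^2*(w^2 - 6*w + 9))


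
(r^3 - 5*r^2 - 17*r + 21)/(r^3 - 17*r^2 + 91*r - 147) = (r^2 + 2*r - 3)/(r^2 - 10*r + 21)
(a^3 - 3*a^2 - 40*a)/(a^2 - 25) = a*(a - 8)/(a - 5)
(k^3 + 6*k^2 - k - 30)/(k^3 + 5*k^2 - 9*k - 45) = (k - 2)/(k - 3)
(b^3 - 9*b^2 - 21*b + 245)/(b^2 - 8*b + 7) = (b^2 - 2*b - 35)/(b - 1)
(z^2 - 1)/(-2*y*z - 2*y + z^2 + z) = (1 - z)/(2*y - z)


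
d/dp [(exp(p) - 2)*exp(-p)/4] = exp(-p)/2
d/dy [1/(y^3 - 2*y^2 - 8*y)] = (-3*y^2 + 4*y + 8)/(y^2*(-y^2 + 2*y + 8)^2)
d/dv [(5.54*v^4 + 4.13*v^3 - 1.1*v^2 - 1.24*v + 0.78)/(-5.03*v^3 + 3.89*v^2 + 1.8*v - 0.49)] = (-27.8662*v^6 + 43.1012*v^5 + 40.4487*v^4 - 8.46479999999999*v^3 + 8.5427*v^2 - 4.9904*v - 0.7964)/(25.3009*v^6 - 39.1334*v^5 - 2.9759*v^4 + 18.9334*v^3 - 0.5722*v^2 - 1.764*v + 0.2401)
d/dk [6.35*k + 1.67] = 6.35000000000000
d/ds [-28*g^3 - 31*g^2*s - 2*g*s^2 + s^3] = -31*g^2 - 4*g*s + 3*s^2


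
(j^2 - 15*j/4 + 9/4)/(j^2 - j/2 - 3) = (-4*j^2 + 15*j - 9)/(2*(-2*j^2 + j + 6))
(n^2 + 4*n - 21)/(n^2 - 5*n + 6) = (n + 7)/(n - 2)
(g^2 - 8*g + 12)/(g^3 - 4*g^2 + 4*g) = (g - 6)/(g*(g - 2))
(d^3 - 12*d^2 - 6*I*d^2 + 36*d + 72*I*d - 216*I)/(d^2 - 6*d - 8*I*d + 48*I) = (d^2 - 6*d*(1 + I) + 36*I)/(d - 8*I)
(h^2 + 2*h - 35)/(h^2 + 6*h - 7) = (h - 5)/(h - 1)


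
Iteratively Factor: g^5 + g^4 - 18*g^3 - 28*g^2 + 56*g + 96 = (g - 2)*(g^4 + 3*g^3 - 12*g^2 - 52*g - 48) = (g - 4)*(g - 2)*(g^3 + 7*g^2 + 16*g + 12) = (g - 4)*(g - 2)*(g + 2)*(g^2 + 5*g + 6) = (g - 4)*(g - 2)*(g + 2)*(g + 3)*(g + 2)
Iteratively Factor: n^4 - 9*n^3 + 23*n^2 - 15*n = (n - 3)*(n^3 - 6*n^2 + 5*n) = (n - 5)*(n - 3)*(n^2 - n) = n*(n - 5)*(n - 3)*(n - 1)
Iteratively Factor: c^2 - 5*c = (c)*(c - 5)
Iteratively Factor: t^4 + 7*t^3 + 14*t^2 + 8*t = (t + 4)*(t^3 + 3*t^2 + 2*t) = (t + 1)*(t + 4)*(t^2 + 2*t) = (t + 1)*(t + 2)*(t + 4)*(t)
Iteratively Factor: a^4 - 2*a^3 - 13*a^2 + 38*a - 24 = (a + 4)*(a^3 - 6*a^2 + 11*a - 6) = (a - 1)*(a + 4)*(a^2 - 5*a + 6) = (a - 3)*(a - 1)*(a + 4)*(a - 2)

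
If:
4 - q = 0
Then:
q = 4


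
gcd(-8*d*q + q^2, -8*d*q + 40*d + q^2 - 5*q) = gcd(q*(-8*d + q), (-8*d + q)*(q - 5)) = -8*d + q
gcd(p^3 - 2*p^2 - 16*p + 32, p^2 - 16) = p^2 - 16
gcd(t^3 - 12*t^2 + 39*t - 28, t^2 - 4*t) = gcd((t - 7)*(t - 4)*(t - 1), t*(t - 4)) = t - 4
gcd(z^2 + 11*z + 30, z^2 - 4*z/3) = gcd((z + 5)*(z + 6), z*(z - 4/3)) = 1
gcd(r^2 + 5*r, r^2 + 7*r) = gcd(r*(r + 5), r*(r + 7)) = r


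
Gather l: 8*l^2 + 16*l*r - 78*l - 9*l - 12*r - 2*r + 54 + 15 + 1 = 8*l^2 + l*(16*r - 87) - 14*r + 70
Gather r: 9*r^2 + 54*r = 9*r^2 + 54*r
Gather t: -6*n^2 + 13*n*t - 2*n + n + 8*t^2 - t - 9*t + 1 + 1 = -6*n^2 - n + 8*t^2 + t*(13*n - 10) + 2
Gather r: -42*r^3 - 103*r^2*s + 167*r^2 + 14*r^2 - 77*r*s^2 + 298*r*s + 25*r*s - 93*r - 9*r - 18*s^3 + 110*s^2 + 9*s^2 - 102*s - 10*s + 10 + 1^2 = -42*r^3 + r^2*(181 - 103*s) + r*(-77*s^2 + 323*s - 102) - 18*s^3 + 119*s^2 - 112*s + 11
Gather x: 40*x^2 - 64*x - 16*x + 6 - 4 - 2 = 40*x^2 - 80*x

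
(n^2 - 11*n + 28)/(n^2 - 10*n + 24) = (n - 7)/(n - 6)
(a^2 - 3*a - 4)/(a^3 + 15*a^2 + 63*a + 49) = (a - 4)/(a^2 + 14*a + 49)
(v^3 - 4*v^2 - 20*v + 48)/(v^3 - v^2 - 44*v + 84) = (v + 4)/(v + 7)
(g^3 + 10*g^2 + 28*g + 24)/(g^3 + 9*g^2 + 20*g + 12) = (g + 2)/(g + 1)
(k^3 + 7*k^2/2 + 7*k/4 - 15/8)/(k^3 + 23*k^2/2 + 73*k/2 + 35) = (k^2 + k - 3/4)/(k^2 + 9*k + 14)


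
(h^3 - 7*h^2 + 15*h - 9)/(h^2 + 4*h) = (h^3 - 7*h^2 + 15*h - 9)/(h*(h + 4))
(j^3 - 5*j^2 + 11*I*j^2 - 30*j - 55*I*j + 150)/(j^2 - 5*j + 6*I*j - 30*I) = j + 5*I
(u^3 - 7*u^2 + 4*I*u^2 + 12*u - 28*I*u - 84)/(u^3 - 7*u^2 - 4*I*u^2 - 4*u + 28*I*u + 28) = (u + 6*I)/(u - 2*I)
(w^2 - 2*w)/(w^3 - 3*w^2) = (w - 2)/(w*(w - 3))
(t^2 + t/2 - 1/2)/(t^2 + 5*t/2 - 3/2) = (t + 1)/(t + 3)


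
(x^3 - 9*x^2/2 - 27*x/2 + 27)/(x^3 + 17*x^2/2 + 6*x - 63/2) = (x - 6)/(x + 7)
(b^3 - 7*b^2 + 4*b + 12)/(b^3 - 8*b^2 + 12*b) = (b + 1)/b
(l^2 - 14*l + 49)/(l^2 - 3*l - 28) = (l - 7)/(l + 4)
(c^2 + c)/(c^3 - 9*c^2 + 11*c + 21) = c/(c^2 - 10*c + 21)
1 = 1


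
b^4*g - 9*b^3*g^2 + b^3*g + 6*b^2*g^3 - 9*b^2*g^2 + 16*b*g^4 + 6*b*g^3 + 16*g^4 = (b - 8*g)*(b - 2*g)*(b + g)*(b*g + g)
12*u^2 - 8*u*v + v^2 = (-6*u + v)*(-2*u + v)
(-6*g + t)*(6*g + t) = -36*g^2 + t^2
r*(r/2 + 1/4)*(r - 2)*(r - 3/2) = r^4/2 - 3*r^3/2 + 5*r^2/8 + 3*r/4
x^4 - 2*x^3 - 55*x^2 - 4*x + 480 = (x - 8)*(x - 3)*(x + 4)*(x + 5)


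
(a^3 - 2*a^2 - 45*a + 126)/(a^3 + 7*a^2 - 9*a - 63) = (a - 6)/(a + 3)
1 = 1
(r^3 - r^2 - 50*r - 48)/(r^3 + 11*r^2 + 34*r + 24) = (r - 8)/(r + 4)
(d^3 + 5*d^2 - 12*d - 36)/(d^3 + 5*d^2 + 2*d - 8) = (d^2 + 3*d - 18)/(d^2 + 3*d - 4)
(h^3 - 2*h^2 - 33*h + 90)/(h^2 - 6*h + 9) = (h^2 + h - 30)/(h - 3)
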